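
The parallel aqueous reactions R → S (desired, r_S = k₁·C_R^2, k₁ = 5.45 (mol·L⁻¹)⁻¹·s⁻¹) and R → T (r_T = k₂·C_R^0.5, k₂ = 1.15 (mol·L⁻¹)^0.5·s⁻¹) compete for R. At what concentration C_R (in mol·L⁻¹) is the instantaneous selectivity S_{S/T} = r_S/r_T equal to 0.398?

0.192 mol·L⁻¹

S_{S/T} = (k₁/k₂)·C_R^1.5 ⇒ C_R = (S·k₂/k₁)^(1/1.5).
= (0.398×1.15/5.45)^(0.6667) = (0.08398)^(0.6667) = 0.192 mol·L⁻¹.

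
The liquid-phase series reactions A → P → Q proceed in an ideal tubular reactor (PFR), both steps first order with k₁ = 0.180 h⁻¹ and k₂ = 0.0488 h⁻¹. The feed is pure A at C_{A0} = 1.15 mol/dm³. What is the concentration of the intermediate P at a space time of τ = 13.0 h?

0.685 mol/dm³

Solving the coupled first-order balances gives C_P(τ) = [k₁/(k₂−k₁)]·C_{A0}·(e^(−k₁τ) − e^(−k₂τ)).
e^(−k₁τ) = e^(−0.180×13.0) = e^(−2.340) = 0.09633; e^(−k₂τ) = e^(−0.6344) = 0.5303.
C_P = 0.180×1.15/(0.0488−0.180) × (0.09633−0.5303) = (-1.578)×(-0.4339) = 0.6846 mol/dm³.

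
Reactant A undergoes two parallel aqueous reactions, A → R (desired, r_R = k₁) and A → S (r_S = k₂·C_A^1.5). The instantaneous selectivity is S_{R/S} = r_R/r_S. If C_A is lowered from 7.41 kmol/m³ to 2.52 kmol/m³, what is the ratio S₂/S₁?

S_{R/S} = (k₁/k₂)·C_A^-1.5, so S₂/S₁ = (C_{A,2}/C_{A,1})^-1.5.
= (2.52/7.41)^(-1.5) = (0.3401)^(-1.5) = 5.04.
Selectivity toward R rises as C_A falls — low-concentration operation is favoured.

5.04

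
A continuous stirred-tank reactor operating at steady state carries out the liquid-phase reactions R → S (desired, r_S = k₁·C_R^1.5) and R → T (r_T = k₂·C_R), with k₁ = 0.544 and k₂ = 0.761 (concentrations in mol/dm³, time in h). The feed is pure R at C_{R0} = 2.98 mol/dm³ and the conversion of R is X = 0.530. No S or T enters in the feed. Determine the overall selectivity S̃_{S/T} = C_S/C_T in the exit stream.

Exit C_R = C_{R0}(1−X) = 2.98×0.470 = 1.401 mol/dm³.
A CSTR operates uniformly at the exit composition, giving r_S = 0.9017 and r_T = 1.066 (each k·C_R^n at C_R = 1.401).
Overall selectivity = C_S/C_T = r_Sτ/(r_Tτ) = r_S/r_T = 0.846.

0.846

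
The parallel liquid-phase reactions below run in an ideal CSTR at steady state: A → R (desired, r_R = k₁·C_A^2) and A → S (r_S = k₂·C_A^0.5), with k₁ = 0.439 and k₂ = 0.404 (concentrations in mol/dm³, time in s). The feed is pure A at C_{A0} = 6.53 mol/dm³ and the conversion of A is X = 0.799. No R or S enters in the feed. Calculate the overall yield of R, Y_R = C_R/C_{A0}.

0.496

Exit C_A = C_{A0}(1−X) = 6.53×0.201 = 1.313 mol/dm³.
Rates in a CSTR are evaluated at the outlet concentration: r_R = 0.439×1.313^2 = 0.7563, r_S = 0.404×1.313^0.5 = 0.4628.
Fraction of consumed A going to R: r_R/(r_R+r_S) = 0.6203.
C_R = 0.6203·C_{A0}·X = 0.6203×6.53×0.799 = 3.24 mol/dm³; Y_R = C_R/C_{A0} = 0.496.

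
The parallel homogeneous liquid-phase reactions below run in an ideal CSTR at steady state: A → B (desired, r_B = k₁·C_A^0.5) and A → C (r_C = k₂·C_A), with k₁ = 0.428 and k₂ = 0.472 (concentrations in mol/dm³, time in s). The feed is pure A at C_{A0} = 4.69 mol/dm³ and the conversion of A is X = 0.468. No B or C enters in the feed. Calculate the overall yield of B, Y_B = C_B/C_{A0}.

Exit C_A = C_{A0}(1−X) = 4.69×0.532 = 2.495 mol/dm³.
In a CSTR the entire volume is at exit conditions, so r_B = 0.428×2.495^0.5 = 0.6761 and r_C = 0.472×2.495 = 1.178.
Fraction of consumed A going to B: r_B/(r_B+r_C) = 0.3647.
C_B = 0.3647·C_{A0}·X = 0.3647×4.69×0.468 = 0.800 mol/dm³; Y_B = C_B/C_{A0} = 0.171.

0.171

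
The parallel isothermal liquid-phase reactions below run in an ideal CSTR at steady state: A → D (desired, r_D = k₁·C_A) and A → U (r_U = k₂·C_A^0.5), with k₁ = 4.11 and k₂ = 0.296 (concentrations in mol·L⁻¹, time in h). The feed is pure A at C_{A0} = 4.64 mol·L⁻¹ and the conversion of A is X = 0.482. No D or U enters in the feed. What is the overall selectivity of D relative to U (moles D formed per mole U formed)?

21.5

Exit C_A = C_{A0}(1−X) = 4.64×0.518 = 2.404 mol·L⁻¹.
A CSTR operates uniformly at the exit composition, giving r_D = 9.878 and r_U = 0.4589 (each k·C_A^n at C_A = 2.404).
Overall selectivity = C_D/C_U = r_Dτ/(r_Uτ) = r_D/r_U = 21.5.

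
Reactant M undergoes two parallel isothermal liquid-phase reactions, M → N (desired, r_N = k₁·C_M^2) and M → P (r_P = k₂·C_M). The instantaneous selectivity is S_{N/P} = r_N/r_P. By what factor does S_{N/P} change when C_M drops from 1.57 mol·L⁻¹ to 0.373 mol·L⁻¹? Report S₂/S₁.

0.238

S_{N/P} = (k₁/k₂)·C_M, so S₂/S₁ = (C_{M,2}/C_{M,1}).
= 0.373/1.57 = 0.238.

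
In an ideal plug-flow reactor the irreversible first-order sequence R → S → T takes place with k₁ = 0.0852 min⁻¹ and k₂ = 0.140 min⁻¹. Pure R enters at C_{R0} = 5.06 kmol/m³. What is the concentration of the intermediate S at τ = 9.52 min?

1.42 kmol/m³

The intermediate concentration in a first-order A→B→C sequence is C_S = k₁C_{R0}(e^(−k₁τ) − e^(−k₂τ))/(k₂−k₁).
e^(−k₁τ) = e^(−0.0852×9.52) = e^(−0.8111) = 0.4444; e^(−k₂τ) = e^(−1.333) = 0.2637.
C_S = 0.0852×5.06/(0.140−0.0852) × (0.4444−0.2637) = 7.867×0.1806 = 1.421 kmol/m³.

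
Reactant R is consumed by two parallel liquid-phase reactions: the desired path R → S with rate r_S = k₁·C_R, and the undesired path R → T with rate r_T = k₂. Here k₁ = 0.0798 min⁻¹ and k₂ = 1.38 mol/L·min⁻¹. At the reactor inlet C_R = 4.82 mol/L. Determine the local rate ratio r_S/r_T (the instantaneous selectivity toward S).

S_{S/T} = r_S/r_T = (k₁·C_R)/(k₂) = (k₁/k₂)·C_R.
= (0.0798×4.820) / (1.38) = 0.3846/1.380 = 0.279.

0.279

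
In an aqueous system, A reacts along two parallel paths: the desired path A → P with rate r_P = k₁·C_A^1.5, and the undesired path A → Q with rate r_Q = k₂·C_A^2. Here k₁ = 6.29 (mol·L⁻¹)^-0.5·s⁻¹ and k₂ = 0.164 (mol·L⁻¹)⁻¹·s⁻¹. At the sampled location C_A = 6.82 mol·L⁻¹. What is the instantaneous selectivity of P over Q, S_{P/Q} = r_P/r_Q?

S_{P/Q} = r_P/r_Q = (k₁·C_A^1.5)/(k₂·C_A^2) = (k₁/k₂)·C_A^-0.5.
= (6.29×6.820^1.5) / (0.164×6.820^2) = 112.0/7.628 = 14.7.

14.7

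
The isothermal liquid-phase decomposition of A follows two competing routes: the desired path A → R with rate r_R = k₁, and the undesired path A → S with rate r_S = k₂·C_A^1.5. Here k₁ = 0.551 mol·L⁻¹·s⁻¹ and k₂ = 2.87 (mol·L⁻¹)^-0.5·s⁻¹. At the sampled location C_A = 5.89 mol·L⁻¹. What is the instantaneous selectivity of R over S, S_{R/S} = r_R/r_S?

S_{R/S} = r_R/r_S = (k₁)/(k₂·C_A^1.5) = (k₁/k₂)·C_A^-1.5.
= (0.551) / (2.87×5.890^1.5) = 0.5510/41.03 = 0.0134.
The undesired path is higher order in A, so low C_A (CSTR or dilute feed) favours R.

0.0134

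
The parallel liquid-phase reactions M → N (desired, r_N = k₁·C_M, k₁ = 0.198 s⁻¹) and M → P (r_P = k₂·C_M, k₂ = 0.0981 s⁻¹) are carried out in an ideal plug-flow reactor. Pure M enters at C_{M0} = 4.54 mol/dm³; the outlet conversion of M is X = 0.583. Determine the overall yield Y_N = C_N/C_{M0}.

C_M = C_{M0}(1−X) = 1.893 mol/dm³.
Both paths are first order in M, so the instantaneous fraction to N is constant: dC_N/d(−C_M) = k₁/(k₁+k₂) = 0.6687.
C_N = 0.6687·(C_{M0}−C_M) = 0.6687×2.647 = 1.77 mol/dm³.
Y_N = C_N/C_{M0} = 1.770/4.54 = 0.390.

0.390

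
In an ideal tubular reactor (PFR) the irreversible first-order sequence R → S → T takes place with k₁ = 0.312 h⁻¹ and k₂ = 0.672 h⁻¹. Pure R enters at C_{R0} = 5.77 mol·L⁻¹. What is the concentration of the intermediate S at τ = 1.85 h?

1.37 mol·L⁻¹

Solving the coupled first-order balances gives C_S(τ) = [k₁/(k₂−k₁)]·C_{R0}·(e^(−k₁τ) − e^(−k₂τ)).
e^(−k₁τ) = e^(−0.312×1.85) = e^(−0.5772) = 0.5615; e^(−k₂τ) = e^(−1.243) = 0.2885.
C_S = 0.312×5.77/(0.672−0.312) × (0.5615−0.2885) = 5.001×0.2730 = 1.365 mol·L⁻¹.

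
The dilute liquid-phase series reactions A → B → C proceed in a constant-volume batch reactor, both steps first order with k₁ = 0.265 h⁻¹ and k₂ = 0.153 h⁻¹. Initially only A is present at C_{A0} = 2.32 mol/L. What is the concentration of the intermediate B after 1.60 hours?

0.705 mol/L

The intermediate concentration in a first-order A→B→C sequence is C_B = k₁C_{A0}(e^(−k₁t) − e^(−k₂t))/(k₂−k₁).
e^(−k₁t) = e^(−0.265×1.60) = e^(−0.4240) = 0.6544; e^(−k₂t) = e^(−0.2448) = 0.7829.
C_B = 0.265×2.32/(0.153−0.265) × (0.6544−0.7829) = (-5.489)×(-0.1284) = 0.7050 mol/L.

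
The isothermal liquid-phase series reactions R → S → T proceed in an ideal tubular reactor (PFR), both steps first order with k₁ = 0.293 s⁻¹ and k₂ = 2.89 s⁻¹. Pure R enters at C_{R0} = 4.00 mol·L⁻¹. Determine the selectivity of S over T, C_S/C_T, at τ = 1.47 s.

The intermediate concentration in a first-order A→B→C sequence is C_S = k₁C_{R0}(e^(−k₁τ) − e^(−k₂τ))/(k₂−k₁).
e^(−k₁τ) = e^(−0.293×1.47) = e^(−0.4307) = 0.6500; e^(−k₂τ) = e^(−4.248) = 0.01429.
C_S = 0.293×4.00/(2.89−0.293) × (0.6500−0.01429) = 0.4513×0.6358 = 0.2869 mol·L⁻¹.
C_R = C_{R0}e^(−k₁τ) = 2.600 mol·L⁻¹, so C_T = C_{R0}−C_R−C_S = 1.113 mol·L⁻¹; C_S/C_T = 0.258.

0.258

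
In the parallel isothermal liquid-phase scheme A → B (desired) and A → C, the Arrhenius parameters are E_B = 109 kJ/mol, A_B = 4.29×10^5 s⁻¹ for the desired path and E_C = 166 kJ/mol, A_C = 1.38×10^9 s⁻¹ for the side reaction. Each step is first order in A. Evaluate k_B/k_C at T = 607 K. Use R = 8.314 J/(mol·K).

k_B/k_C = (A_B/A_C)·exp[−(E_B−E_C)/(RT)] = (A_B/A_C)·exp[(E_C−E_B)/(RT)].
(E_C−E_B)/(RT) = (166−109)×10³/(8.314×607) = 57000/5047 = 11.29.
k_B/k_C = (4.29×10^5/1.38×10^9)·exp(11.29) = 3.109×10^-4 × 80397 = 25.0.
Since E_B < E_C, lowering the temperature improves selectivity toward B.

25.0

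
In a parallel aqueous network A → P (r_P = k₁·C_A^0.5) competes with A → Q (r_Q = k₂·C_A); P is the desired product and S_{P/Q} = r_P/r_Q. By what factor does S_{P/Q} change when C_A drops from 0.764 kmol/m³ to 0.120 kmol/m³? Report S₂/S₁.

2.52

S_{P/Q} = (k₁/k₂)·C_A^-0.5, so S₂/S₁ = (C_{A,2}/C_{A,1})^-0.5.
= (0.120/0.764)^(-0.5) = (0.1571)^(-0.5) = 2.52.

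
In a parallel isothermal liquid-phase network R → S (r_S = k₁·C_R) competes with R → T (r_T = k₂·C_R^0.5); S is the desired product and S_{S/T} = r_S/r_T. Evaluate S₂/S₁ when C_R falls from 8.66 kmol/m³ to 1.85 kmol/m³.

0.462

S_{S/T} = (k₁/k₂)·C_R^0.5, so S₂/S₁ = (C_{R,2}/C_{R,1})^0.5.
= (1.85/8.66)^0.5 = (0.2136)^0.5 = 0.462.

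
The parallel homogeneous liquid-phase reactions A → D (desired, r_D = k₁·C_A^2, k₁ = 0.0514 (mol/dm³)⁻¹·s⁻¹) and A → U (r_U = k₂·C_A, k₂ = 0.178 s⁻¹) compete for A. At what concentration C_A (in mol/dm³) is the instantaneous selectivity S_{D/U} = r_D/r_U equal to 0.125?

S_{D/U} = (k₁/k₂)·C_A ⇒ C_A = S·k₂/k₁.
= 0.125×0.178/0.0514 = 0.433 mol/dm³.

0.433 mol/dm³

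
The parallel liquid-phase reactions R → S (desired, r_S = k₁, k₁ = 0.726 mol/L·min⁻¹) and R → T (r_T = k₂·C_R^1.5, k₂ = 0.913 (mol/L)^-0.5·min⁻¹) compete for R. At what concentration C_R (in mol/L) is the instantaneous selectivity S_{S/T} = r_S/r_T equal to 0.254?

S_{S/T} = (k₁/k₂)·C_R^-1.5 ⇒ C_R = (S·k₂/k₁)^(1/(-1.5)).
= (0.254×0.913/0.726)^(-0.6667) = (0.3194)^(-0.6667) = 2.14 mol/L.

2.14 mol/L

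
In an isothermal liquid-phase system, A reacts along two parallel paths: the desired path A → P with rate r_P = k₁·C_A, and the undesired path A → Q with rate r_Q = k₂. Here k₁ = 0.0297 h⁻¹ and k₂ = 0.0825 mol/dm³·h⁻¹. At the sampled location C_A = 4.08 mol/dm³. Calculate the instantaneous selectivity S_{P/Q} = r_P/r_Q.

S_{P/Q} = r_P/r_Q = (k₁·C_A)/(k₂) = (k₁/k₂)·C_A.
= (0.0297×4.080) / (0.0825) = 0.1212/0.08250 = 1.47.
Since the desired path is higher order in A, keeping C_A high (PFR or concentrated feed) favours P.

1.47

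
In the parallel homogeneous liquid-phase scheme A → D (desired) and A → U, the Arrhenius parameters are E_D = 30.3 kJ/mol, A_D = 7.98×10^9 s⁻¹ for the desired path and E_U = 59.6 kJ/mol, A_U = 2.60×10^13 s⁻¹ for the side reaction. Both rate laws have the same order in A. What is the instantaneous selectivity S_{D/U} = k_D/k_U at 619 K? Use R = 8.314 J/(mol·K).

k_D/k_U = (A_D/A_U)·exp[−(E_D−E_U)/(RT)] = (A_D/A_U)·exp[(E_U−E_D)/(RT)].
(E_U−E_D)/(RT) = (59.6−30.3)×10³/(8.314×619) = 29300/5146 = 5.693.
k_D/k_U = (7.98×10^9/2.60×10^13)·exp(5.693) = 3.069×10^-4 × 296.9 = 0.0911.

0.0911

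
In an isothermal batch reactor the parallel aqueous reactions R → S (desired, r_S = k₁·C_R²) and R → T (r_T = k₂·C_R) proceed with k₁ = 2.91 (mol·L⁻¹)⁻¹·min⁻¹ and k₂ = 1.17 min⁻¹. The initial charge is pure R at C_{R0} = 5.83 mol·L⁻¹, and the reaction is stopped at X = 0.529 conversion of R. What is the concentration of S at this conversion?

2.81 mol·L⁻¹

C_R = C_{R0}(1−X) = 2.746 mol·L⁻¹.
Along a PFR/batch, dC_T/dC_R = −r_T/(r_S+r_T) = −k₂/(k₂+k₁·C_R).
Integrating from C_{R0} to C_R: C_T = (1.17/2.91)·ln[(1.17+2.91·5.83)/(1.17+2.91·2.75)] = 0.4021·ln(18.14/9.161) = 0.2746 mol·L⁻¹.
Then C_S = (C_{R0}−C_R) − C_T = 3.084 − 0.2746 = 2.809 mol·L⁻¹.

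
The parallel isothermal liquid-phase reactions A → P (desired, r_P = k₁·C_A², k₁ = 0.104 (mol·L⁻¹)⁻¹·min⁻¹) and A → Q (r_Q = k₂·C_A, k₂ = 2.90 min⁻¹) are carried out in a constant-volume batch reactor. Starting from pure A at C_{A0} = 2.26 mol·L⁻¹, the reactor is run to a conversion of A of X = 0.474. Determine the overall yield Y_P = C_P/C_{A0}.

C_A = C_{A0}(1−X) = 1.189 mol·L⁻¹.
Along a PFR/batch, dC_Q/dC_A = −r_Q/(r_P+r_Q) = −k₂/(k₂+k₁·C_A).
Integrating from C_{A0} to C_A: C_Q = (2.90/0.104)·ln[(2.90+0.104·2.26)/(2.90+0.104·1.19)] = 27.88·ln(3.135/3.024) = 1.009 mol·L⁻¹.
Then C_P = (C_{A0}−C_A) − C_Q = 1.071 − 1.009 = 0.06228 mol·L⁻¹.
Y_P = C_P/C_{A0} = 0.06228/2.26 = 0.0276.

0.0276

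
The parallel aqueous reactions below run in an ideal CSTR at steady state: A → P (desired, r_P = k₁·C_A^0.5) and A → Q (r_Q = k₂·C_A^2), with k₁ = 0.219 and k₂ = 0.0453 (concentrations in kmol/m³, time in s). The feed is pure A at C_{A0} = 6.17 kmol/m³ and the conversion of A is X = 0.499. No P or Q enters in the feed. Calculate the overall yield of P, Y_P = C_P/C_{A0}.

Exit C_A = C_{A0}(1−X) = 6.17×0.501 = 3.091 kmol/m³.
A CSTR operates uniformly at the exit composition, giving r_P = 0.3850 and r_Q = 0.4329 (each k·C_A^n at C_A = 3.091).
Fraction of consumed A going to P: r_P/(r_P+r_Q) = 0.4708.
C_P = 0.4708·C_{A0}·X = 0.4708×6.17×0.499 = 1.45 kmol/m³; Y_P = C_P/C_{A0} = 0.235.

0.235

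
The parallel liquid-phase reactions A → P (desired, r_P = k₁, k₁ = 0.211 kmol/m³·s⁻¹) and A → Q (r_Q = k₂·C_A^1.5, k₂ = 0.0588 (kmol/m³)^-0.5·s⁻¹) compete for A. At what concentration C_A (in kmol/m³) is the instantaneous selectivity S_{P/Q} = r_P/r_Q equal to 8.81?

0.549 kmol/m³

S_{P/Q} = (k₁/k₂)·C_A^-1.5 ⇒ C_A = (S·k₂/k₁)^(1/(-1.5)).
= (8.81×0.0588/0.211)^(-0.6667) = (2.455)^(-0.6667) = 0.549 kmol/m³.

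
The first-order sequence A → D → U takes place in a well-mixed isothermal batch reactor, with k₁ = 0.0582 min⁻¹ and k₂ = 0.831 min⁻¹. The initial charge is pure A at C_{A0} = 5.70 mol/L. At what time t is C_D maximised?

3.44 min

For first-order series the maximum of C_D occurs at t_opt = ln(k₂/k₁)/(k₂−k₁).
= ln(0.831/0.0582)/(0.831−0.0582) = ln(14.28)/0.7728 = 2.659/0.7728 = 3.44 min.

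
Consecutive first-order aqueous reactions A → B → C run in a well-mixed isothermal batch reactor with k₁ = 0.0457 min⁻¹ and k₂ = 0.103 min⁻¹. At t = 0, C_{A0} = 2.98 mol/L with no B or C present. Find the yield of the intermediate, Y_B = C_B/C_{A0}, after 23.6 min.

0.201

For first-order series with pure A initially, C_B(t) = k₁C_{A0}/(k₂−k₁)·(e^(−k₁t) − e^(−k₂t)).
e^(−k₁t) = e^(−0.0457×23.6) = e^(−1.079) = 0.3401; e^(−k₂t) = e^(−2.431) = 0.08797.
C_B = 0.0457×2.98/(0.103−0.0457) × (0.3401−0.08797) = 2.377×0.2521 = 0.5992 mol/L.
Y_B = C_B/C_{A0} = 0.5992/2.98 = 0.201.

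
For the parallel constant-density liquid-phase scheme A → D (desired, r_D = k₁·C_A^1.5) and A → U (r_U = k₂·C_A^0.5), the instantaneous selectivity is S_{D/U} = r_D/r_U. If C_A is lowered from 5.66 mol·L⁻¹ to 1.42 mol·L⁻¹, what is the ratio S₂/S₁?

0.251

S_{D/U} = (k₁/k₂)·C_A, so S₂/S₁ = (C_{A,2}/C_{A,1}).
= 1.42/5.66 = 0.251.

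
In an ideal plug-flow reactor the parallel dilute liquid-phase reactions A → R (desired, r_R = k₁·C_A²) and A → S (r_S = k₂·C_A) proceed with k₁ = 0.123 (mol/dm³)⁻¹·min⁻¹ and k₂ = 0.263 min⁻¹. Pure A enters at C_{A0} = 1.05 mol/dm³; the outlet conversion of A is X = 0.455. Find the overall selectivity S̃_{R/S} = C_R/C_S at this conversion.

0.376

C_A = C_{A0}(1−X) = 0.5722 mol/dm³.
Along a PFR/batch, dC_S/dC_A = −r_S/(r_R+r_S) = −k₂/(k₂+k₁·C_A).
Integrating from C_{A0} to C_A: C_S = (0.263/0.123)·ln[(0.263+0.123·1.05)/(0.263+0.123·0.572)] = 2.138·ln(0.3921/0.3334) = 0.3471 mol/dm³.
Then C_R = (C_{A0}−C_A) − C_S = 0.4778 − 0.3471 = 0.1306 mol/dm³.
S̃_{R/S} = C_R/C_S = 0.1306/0.3471 = 0.376.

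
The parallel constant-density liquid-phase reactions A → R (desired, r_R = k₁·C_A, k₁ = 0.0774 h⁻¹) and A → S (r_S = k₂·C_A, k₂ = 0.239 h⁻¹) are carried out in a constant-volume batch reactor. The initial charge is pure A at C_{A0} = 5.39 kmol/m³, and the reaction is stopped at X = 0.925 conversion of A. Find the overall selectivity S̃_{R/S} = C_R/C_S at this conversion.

C_A = C_{A0}(1−X) = 0.4042 kmol/m³.
Both paths are first order in A, so the instantaneous fraction to R is constant: dC_R/d(−C_A) = k₁/(k₁+k₂) = 0.2446.
C_R = 0.2446·(C_{A0}−C_A) = 0.2446×4.986 = 1.22 kmol/m³.
C_S = (C_{A0}−C_A)−C_R = 3.766 kmol/m³; S̃_{R/S} = 1.220/3.766 = 0.324.

0.324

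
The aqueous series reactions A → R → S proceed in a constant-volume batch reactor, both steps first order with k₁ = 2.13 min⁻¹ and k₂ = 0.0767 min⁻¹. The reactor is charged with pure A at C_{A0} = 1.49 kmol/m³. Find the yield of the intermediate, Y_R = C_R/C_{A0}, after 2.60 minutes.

Solving the coupled first-order balances gives C_R(t) = [k₁/(k₂−k₁)]·C_{A0}·(e^(−k₁t) − e^(−k₂t)).
e^(−k₁t) = e^(−2.13×2.60) = e^(−5.538) = 0.003934; e^(−k₂t) = e^(−0.1994) = 0.8192.
C_R = 2.13×1.49/(0.0767−2.13) × (0.003934−0.8192) = (-1.546)×(-0.8153) = 1.260 kmol/m³.
Y_R = C_R/C_{A0} = 1.260/1.49 = 0.846.

0.846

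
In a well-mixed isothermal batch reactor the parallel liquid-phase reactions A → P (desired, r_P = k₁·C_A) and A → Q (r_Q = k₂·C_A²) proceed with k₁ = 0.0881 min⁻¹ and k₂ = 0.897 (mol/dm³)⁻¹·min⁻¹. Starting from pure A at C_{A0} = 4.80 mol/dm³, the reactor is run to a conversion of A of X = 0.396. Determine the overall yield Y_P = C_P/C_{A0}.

0.0100

C_A = C_{A0}(1−X) = 2.899 mol/dm³.
Along a PFR/batch, dC_P/dC_A = −r_P/(r_P+r_Q) = −k₁/(k₁+k₂·C_A).
Integrating from C_{A0} to C_A: C_P = (0.0881/0.897)·ln[(0.0881+0.897·4.80)/(0.0881+0.897·2.90)] = 0.09822·ln(4.394/2.689) = 0.04824 mol/dm³.
Y_P = C_P/C_{A0} = 0.04824/4.80 = 0.0100.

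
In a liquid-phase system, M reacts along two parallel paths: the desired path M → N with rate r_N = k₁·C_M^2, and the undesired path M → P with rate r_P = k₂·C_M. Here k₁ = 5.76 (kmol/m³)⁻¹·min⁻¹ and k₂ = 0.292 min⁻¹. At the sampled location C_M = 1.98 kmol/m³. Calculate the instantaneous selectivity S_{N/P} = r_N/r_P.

S_{N/P} = r_N/r_P = (k₁·C_M^2)/(k₂·C_M) = (k₁/k₂)·C_M.
= (5.76×1.980^2) / (0.292×1.980) = 22.58/0.5782 = 39.1.

39.1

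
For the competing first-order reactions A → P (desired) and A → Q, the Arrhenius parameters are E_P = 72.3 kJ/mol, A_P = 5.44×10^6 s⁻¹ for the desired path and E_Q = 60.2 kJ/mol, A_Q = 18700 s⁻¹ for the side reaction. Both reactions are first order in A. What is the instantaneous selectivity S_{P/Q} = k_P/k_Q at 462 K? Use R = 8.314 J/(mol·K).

12.5

Since both paths have the same order in A, the concentration cancels and S_{P/Q} = k_P/k_Q = (A_P/A_Q)·exp[(E_Q−E_P)/(RT)].
(E_Q−E_P)/(RT) = (60.2−72.3)×10³/(8.314×462) = -12100/3841 = -3.150.
k_P/k_Q = (5.44×10^6/18700)·exp(-3.150) = 290.9 × 0.04285 = 12.5.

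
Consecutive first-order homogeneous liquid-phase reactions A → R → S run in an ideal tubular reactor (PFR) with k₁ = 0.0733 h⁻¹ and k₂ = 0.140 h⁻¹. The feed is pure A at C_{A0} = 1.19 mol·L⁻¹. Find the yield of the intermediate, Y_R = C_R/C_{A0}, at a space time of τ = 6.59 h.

For first-order series with pure A initially, C_R(τ) = k₁C_{A0}/(k₂−k₁)·(e^(−k₁τ) − e^(−k₂τ)).
e^(−k₁τ) = e^(−0.0733×6.59) = e^(−0.4830) = 0.6169; e^(−k₂τ) = e^(−0.9226) = 0.3975.
C_R = 0.0733×1.19/(0.140−0.0733) × (0.6169−0.3975) = 1.308×0.2194 = 0.2869 mol·L⁻¹.
Y_R = C_R/C_{A0} = 0.2869/1.19 = 0.241.

0.241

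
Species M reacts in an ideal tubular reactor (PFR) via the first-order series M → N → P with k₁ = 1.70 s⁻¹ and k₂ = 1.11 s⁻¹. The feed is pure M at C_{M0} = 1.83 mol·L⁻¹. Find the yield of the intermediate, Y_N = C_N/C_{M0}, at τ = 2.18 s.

0.185

The intermediate concentration in a first-order A→B→C sequence is C_N = k₁C_{M0}(e^(−k₁τ) − e^(−k₂τ))/(k₂−k₁).
e^(−k₁τ) = e^(−1.70×2.18) = e^(−3.706) = 0.02458; e^(−k₂τ) = e^(−2.420) = 0.08894.
C_N = 1.70×1.83/(1.11−1.70) × (0.02458−0.08894) = (-5.273)×(-0.06436) = 0.3394 mol·L⁻¹.
Y_N = C_N/C_{M0} = 0.3394/1.83 = 0.185.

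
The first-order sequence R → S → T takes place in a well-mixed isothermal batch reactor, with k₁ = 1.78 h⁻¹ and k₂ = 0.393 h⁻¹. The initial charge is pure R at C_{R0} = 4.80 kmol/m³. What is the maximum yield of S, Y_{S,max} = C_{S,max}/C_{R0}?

0.652

At the optimum, C_{S,max}/C_{R0} = (k₁/k₂)^[k₂/(k₂−k₁)].
= (1.78/0.393)^(0.393/(0.393−1.78)) = (4.529)^(-0.2833) = 0.6518.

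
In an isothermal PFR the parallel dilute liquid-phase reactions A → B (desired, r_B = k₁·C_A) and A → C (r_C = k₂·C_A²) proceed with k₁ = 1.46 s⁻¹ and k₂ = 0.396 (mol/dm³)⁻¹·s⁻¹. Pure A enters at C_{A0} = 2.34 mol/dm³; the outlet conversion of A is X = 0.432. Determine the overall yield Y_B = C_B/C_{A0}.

0.289

C_A = C_{A0}(1−X) = 1.329 mol/dm³.
Along a PFR/batch, dC_B/dC_A = −r_B/(r_B+r_C) = −k₁/(k₁+k₂·C_A).
Integrating from C_{A0} to C_A: C_B = (1.46/0.396)·ln[(1.46+0.396·2.34)/(1.46+0.396·1.33)] = 3.687·ln(2.387/1.986) = 0.6769 mol/dm³.
Y_B = C_B/C_{A0} = 0.6769/2.34 = 0.289.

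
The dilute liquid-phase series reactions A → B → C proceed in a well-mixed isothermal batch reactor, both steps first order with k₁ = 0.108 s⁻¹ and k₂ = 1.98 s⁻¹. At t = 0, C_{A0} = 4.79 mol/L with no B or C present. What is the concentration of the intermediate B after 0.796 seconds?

0.196 mol/L

Solving the coupled first-order balances gives C_B(t) = [k₁/(k₂−k₁)]·C_{A0}·(e^(−k₁t) − e^(−k₂t)).
e^(−k₁t) = e^(−0.108×0.796) = e^(−0.08597) = 0.9176; e^(−k₂t) = e^(−1.576) = 0.2068.
C_B = 0.108×4.79/(1.98−0.108) × (0.9176−0.2068) = 0.2763×0.7108 = 0.1964 mol/L.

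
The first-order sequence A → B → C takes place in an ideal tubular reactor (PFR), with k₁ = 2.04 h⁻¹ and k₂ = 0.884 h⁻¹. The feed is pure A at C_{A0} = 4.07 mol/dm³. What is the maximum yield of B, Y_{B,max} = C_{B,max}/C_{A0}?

0.528

Evaluating C_B at τ_opt = ln(k₂/k₁)/(k₂−k₁) gives C_{B,max}/C_{A0} = (k₁/k₂)^[k₂/(k₂−k₁)].
= (2.04/0.884)^(0.884/(0.884−2.04)) = (2.308)^(-0.7647) = 0.5276.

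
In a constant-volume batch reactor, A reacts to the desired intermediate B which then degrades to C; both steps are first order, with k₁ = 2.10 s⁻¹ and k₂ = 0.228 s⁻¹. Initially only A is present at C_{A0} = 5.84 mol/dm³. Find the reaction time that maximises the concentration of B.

1.19 s

Setting dC_B/dt = 0 gives t_opt = ln(k₂/k₁)/(k₂−k₁).
= ln(0.228/2.10)/(0.228−2.10) = ln(0.1086)/-1.872 = -2.220/-1.872 = 1.19 s.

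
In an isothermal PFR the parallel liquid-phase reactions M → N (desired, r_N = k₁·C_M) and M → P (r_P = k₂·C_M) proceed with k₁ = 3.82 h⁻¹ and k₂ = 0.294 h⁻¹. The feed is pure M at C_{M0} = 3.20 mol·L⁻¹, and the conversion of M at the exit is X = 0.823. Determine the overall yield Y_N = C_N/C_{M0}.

0.764

C_M = C_{M0}(1−X) = 0.5664 mol·L⁻¹.
Both paths are first order in M, so the instantaneous fraction to N is constant: dC_N/d(−C_M) = k₁/(k₁+k₂) = 0.9285.
C_N = 0.9285·(C_{M0}−C_M) = 0.9285×2.634 = 2.45 mol·L⁻¹.
Y_N = C_N/C_{M0} = 2.445/3.20 = 0.764.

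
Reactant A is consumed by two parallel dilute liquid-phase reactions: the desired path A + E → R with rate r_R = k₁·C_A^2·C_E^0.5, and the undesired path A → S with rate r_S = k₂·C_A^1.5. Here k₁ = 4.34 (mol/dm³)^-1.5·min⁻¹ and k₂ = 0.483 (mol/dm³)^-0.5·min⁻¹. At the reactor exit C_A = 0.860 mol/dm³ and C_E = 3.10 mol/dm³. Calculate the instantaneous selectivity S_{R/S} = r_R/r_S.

14.7

S_{R/S} = r_R/r_S = (k₁·C_A^2·C_E^0.5)/(k₂·C_A^1.5) = (k₁/k₂)·C_A^0.5·C_E^0.5.
= (4.34×0.8600^2×3.100^0.5) / (0.483×0.8600^1.5) = 5.652/0.3852 = 14.7.
Since the desired path is higher order in A, keeping C_A high (PFR or concentrated feed) favours R.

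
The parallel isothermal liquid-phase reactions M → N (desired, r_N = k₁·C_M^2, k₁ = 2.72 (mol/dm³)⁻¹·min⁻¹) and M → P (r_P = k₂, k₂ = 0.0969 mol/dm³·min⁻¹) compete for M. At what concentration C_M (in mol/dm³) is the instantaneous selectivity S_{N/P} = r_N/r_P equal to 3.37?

0.346 mol/dm³

S_{N/P} = (k₁/k₂)·C_M^2 ⇒ C_M = (S·k₂/k₁)^(0.5).
= (3.37×0.0969/2.72)^(0.5) = (0.1201)^(0.5) = 0.346 mol/dm³.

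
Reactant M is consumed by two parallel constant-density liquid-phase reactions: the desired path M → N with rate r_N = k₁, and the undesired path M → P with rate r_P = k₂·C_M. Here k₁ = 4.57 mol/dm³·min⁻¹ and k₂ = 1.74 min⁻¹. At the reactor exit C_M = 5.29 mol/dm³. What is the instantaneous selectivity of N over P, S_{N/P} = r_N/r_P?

0.496

S_{N/P} = r_N/r_P = (k₁)/(k₂·C_M) = (k₁/k₂)·C_M⁻¹.
= (4.57) / (1.74×5.290) = 4.570/9.205 = 0.496.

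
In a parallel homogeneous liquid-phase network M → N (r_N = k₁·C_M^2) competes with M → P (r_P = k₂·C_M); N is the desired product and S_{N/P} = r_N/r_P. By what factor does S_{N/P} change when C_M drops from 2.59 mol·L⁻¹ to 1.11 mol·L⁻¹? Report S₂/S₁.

0.429

S_{N/P} = (k₁/k₂)·C_M, so S₂/S₁ = (C_{M,2}/C_{M,1}).
= 1.11/2.59 = 0.429.
Selectivity toward N falls as C_M falls — high-concentration operation is favoured.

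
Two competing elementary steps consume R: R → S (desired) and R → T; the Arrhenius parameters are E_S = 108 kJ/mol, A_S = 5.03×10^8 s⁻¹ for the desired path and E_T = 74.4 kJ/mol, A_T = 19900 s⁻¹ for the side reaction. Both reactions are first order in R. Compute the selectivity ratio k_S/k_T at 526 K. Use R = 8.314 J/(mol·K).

11.6

k_S/k_T = (A_S/A_T)·exp[−(E_S−E_T)/(RT)] = (A_S/A_T)·exp[(E_T−E_S)/(RT)].
(E_T−E_S)/(RT) = (74.4−108)×10³/(8.314×526) = -33600/4373 = -7.683.
k_S/k_T = (5.03×10^8/19900)·exp(-7.683) = 25276 × 4.605×10^-4 = 11.6.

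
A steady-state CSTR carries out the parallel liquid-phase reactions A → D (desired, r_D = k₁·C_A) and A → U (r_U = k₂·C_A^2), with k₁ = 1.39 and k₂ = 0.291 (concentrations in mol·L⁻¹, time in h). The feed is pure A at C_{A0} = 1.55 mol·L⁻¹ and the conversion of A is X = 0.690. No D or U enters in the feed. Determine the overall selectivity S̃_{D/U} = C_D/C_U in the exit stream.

9.94

Exit C_A = C_{A0}(1−X) = 1.55×0.310 = 0.4805 mol·L⁻¹.
In a CSTR the entire volume is at exit conditions, so r_D = 1.39×0.4805 = 0.6679 and r_U = 0.291×0.4805^2 = 0.06719.
Overall selectivity = C_D/C_U = r_Dτ/(r_Uτ) = r_D/r_U = 9.94.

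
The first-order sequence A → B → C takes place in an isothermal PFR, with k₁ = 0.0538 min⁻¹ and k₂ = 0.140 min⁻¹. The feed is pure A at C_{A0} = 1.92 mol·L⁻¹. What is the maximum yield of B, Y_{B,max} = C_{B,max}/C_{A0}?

0.212

At the optimum, C_{B,max}/C_{A0} = (k₁/k₂)^[k₂/(k₂−k₁)].
= (0.0538/0.140)^(0.140/(0.140−0.0538)) = (0.3843)^(1.624) = 0.2116.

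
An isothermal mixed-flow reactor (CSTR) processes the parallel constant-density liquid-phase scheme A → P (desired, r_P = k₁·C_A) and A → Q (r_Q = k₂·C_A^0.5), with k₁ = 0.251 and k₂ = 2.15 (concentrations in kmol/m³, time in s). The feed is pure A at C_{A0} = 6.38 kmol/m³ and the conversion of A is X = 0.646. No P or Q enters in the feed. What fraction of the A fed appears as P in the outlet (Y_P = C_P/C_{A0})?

Exit C_A = C_{A0}(1−X) = 6.38×0.354 = 2.259 kmol/m³.
A CSTR operates uniformly at the exit composition, giving r_P = 0.5669 and r_Q = 3.231 (each k·C_A^n at C_A = 2.259).
Fraction of consumed A going to P: r_P/(r_P+r_Q) = 0.1493.
C_P = 0.1493·C_{A0}·X = 0.1493×6.38×0.646 = 0.615 kmol/m³; Y_P = C_P/C_{A0} = 0.0964.

0.0964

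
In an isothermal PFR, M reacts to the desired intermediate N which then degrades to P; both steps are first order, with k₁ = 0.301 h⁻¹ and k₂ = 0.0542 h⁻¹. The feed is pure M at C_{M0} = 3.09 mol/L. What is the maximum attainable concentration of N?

For a first-order series the maximum intermediate yield is C_{N,max}/C_{M0} = (k₁/k₂)^[k₂/(k₂−k₁)].
= (0.301/0.0542)^(0.0542/(0.0542−0.301)) = (5.554)^(-0.2196) = 0.6863.
C_{N,max} = 0.6863×3.09 = 2.12 mol/L.

2.12 mol/L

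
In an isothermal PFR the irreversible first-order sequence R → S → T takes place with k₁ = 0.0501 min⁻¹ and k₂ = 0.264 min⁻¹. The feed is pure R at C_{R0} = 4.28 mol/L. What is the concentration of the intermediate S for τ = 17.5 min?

0.407 mol/L

For first-order series with pure R initially, C_S(τ) = k₁C_{R0}/(k₂−k₁)·(e^(−k₁τ) − e^(−k₂τ)).
e^(−k₁τ) = e^(−0.0501×17.5) = e^(−0.8768) = 0.4161; e^(−k₂τ) = e^(−4.620) = 0.009853.
C_S = 0.0501×4.28/(0.264−0.0501) × (0.4161−0.009853) = 1.002×0.4063 = 0.4073 mol/L.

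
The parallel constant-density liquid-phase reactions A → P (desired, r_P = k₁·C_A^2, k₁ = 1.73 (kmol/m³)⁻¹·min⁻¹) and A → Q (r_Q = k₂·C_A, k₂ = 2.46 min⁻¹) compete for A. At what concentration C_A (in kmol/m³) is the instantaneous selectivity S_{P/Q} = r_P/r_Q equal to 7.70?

S_{P/Q} = (k₁/k₂)·C_A ⇒ C_A = S·k₂/k₁.
= 7.70×2.46/1.73 = 10.9 kmol/m³.

10.9 kmol/m³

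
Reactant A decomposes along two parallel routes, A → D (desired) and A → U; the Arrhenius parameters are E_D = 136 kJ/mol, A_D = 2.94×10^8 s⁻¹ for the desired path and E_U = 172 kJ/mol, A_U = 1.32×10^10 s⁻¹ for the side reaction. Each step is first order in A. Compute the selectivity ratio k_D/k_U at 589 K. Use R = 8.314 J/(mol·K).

k_D/k_U = (A_D/A_U)·exp[−(E_D−E_U)/(RT)] = (A_D/A_U)·exp[(E_U−E_D)/(RT)].
(E_U−E_D)/(RT) = (172−136)×10³/(8.314×589) = 36000/4897 = 7.352.
k_D/k_U = (2.94×10^8/1.32×10^10)·exp(7.352) = 0.02227 × 1559 = 34.7.

34.7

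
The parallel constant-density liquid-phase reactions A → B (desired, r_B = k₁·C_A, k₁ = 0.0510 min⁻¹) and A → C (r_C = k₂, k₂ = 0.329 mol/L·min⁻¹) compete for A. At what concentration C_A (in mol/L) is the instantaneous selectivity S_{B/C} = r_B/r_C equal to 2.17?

S_{B/C} = (k₁/k₂)·C_A ⇒ C_A = S·k₂/k₁.
= 2.17×0.329/0.0510 = 14.0 mol/L.

14.0 mol/L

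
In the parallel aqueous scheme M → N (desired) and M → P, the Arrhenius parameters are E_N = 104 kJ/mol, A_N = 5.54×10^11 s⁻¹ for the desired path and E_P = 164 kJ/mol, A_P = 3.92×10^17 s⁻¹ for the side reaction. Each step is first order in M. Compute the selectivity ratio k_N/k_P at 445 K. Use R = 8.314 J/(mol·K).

k_N/k_P = (A_N/A_P)·exp[−(E_N−E_P)/(RT)] = (A_N/A_P)·exp[(E_P−E_N)/(RT)].
(E_P−E_N)/(RT) = (164−104)×10³/(8.314×445) = 60000/3700 = 16.22.
k_N/k_P = (5.54×10^11/3.92×10^17)·exp(16.22) = 1.413×10^-6 × 1.104×10^7 = 15.6.

15.6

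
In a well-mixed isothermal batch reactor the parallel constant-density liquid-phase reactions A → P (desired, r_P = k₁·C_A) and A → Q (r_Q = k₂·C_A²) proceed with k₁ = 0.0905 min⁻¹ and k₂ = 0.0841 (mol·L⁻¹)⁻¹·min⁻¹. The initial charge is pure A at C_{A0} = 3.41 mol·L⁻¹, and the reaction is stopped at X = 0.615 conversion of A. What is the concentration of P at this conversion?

0.678 mol·L⁻¹

C_A = C_{A0}(1−X) = 1.313 mol·L⁻¹.
Along a PFR/batch, dC_P/dC_A = −r_P/(r_P+r_Q) = −k₁/(k₁+k₂·C_A).
Integrating from C_{A0} to C_A: C_P = (0.0905/0.0841)·ln[(0.0905+0.0841·3.41)/(0.0905+0.0841·1.31)] = 1.076·ln(0.3773/0.2009) = 0.6781 mol·L⁻¹.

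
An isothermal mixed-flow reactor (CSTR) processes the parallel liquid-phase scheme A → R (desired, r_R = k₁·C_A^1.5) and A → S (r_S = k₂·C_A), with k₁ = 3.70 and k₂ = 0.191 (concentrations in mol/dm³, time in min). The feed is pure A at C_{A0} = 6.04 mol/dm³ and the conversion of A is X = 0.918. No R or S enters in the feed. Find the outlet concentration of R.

Exit C_A = C_{A0}(1−X) = 6.04×0.0820 = 0.4953 mol/dm³.
Rates in a CSTR are evaluated at the outlet concentration: r_R = 3.70×0.4953^1.5 = 1.290, r_S = 0.191×0.4953 = 0.09460.
Fraction of consumed A going to R: r_R/(r_R+r_S) = 0.9317.
C_R = 0.9317·C_{A0}·X = 0.9317×6.04×0.918 = 5.17 mol/dm³.

5.17 mol/dm³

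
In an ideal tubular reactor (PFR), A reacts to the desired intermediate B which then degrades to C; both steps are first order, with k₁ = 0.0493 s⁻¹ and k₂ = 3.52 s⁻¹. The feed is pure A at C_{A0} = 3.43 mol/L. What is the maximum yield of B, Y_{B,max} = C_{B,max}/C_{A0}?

At the optimum, C_{B,max}/C_{A0} = (k₁/k₂)^[k₂/(k₂−k₁)].
= (0.0493/3.52)^(3.52/(3.52−0.0493)) = (0.01401)^(1.014) = 0.01318.

0.0132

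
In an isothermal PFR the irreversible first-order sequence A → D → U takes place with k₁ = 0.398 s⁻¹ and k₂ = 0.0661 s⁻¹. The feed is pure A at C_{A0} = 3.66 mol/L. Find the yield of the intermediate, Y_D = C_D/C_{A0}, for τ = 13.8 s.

0.477

The intermediate concentration in a first-order A→B→C sequence is C_D = k₁C_{A0}(e^(−k₁τ) − e^(−k₂τ))/(k₂−k₁).
e^(−k₁τ) = e^(−0.398×13.8) = e^(−5.492) = 0.004118; e^(−k₂τ) = e^(−0.9122) = 0.4016.
C_D = 0.398×3.66/(0.0661−0.398) × (0.004118−0.4016) = (-4.389)×(-0.3975) = 1.745 mol/L.
Y_D = C_D/C_{A0} = 1.745/3.66 = 0.477.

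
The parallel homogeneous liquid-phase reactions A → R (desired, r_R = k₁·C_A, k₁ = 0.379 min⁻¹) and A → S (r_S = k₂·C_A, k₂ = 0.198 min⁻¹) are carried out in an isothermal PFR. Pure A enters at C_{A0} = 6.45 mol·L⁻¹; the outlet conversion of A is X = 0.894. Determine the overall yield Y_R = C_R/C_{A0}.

C_A = C_{A0}(1−X) = 0.6837 mol·L⁻¹.
Both paths are first order in A, so the instantaneous fraction to R is constant: dC_R/d(−C_A) = k₁/(k₁+k₂) = 0.6568.
C_R = 0.6568·(C_{A0}−C_A) = 0.6568×5.766 = 3.79 mol·L⁻¹.
Y_R = C_R/C_{A0} = 3.788/6.45 = 0.587.

0.587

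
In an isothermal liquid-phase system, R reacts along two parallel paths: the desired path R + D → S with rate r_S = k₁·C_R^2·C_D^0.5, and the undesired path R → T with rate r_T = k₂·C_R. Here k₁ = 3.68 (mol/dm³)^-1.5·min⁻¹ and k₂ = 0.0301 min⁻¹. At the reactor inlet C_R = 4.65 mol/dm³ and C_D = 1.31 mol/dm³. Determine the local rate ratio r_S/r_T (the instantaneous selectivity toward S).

S_{S/T} = r_S/r_T = (k₁·C_R^2·C_D^0.5)/(k₂·C_R) = (k₁/k₂)·C_R·C_D^0.5.
= (3.68×4.650^2×1.310^0.5) / (0.0301×4.650) = 91.07/0.1400 = 651.
Since the desired path is higher order in R, keeping C_R high (PFR or concentrated feed) favours S.

651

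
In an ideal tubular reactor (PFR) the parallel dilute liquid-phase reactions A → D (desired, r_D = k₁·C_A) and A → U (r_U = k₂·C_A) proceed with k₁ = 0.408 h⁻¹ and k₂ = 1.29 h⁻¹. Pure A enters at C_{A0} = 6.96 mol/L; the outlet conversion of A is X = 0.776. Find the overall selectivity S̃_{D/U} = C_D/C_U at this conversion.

C_A = C_{A0}(1−X) = 1.559 mol/L.
Both paths are first order in A, so the instantaneous fraction to D is constant: dC_D/d(−C_A) = k₁/(k₁+k₂) = 0.2403.
C_D = 0.2403·(C_{A0}−C_A) = 0.2403×5.401 = 1.30 mol/L.
C_U = (C_{A0}−C_A)−C_D = 4.103 mol/L; S̃_{D/U} = 1.298/4.103 = 0.316.

0.316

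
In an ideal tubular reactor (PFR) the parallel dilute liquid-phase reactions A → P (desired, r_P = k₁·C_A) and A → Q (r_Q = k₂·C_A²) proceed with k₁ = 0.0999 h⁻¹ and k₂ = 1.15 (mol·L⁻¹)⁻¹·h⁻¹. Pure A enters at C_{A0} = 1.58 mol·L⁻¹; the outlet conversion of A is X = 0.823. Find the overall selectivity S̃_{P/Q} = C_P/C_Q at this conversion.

0.113

C_A = C_{A0}(1−X) = 0.2797 mol·L⁻¹.
Along a PFR/batch, dC_P/dC_A = −r_P/(r_P+r_Q) = −k₁/(k₁+k₂·C_A).
Integrating from C_{A0} to C_A: C_P = (0.0999/1.15)·ln[(0.0999+1.15·1.58)/(0.0999+1.15·0.280)] = 0.08687·ln(1.917/0.4215) = 0.1316 mol·L⁻¹.
C_Q = (C_{A0}−C_A)−C_P = 1.169 mol·L⁻¹; S̃_{P/Q} = 0.1316/1.169 = 0.113.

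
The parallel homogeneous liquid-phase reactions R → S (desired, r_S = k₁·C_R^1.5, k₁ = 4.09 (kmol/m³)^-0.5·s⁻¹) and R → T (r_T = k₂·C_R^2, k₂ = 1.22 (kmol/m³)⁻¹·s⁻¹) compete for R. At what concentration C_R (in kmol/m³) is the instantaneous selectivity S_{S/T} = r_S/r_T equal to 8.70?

0.148 kmol/m³

S_{S/T} = (k₁/k₂)·C_R^-0.5 ⇒ C_R = (S·k₂/k₁)^(-2).
= (8.70×1.22/4.09)^(-2) = (2.595)^(-2) = 0.148 kmol/m³.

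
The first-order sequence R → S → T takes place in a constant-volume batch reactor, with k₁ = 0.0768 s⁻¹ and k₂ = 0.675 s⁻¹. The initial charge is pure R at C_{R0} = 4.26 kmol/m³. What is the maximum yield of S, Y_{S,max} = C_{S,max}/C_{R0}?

0.0861

At the optimum, C_{S,max}/C_{R0} = (k₁/k₂)^[k₂/(k₂−k₁)].
= (0.0768/0.675)^(0.675/(0.675−0.0768)) = (0.1138)^(1.128) = 0.08607.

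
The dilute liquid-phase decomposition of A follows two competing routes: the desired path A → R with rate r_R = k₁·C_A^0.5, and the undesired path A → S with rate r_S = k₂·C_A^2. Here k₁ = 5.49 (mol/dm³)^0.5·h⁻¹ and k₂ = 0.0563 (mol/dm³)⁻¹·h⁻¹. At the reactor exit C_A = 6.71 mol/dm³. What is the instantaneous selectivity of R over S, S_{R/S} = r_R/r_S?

5.61

S_{R/S} = r_R/r_S = (k₁·C_A^0.5)/(k₂·C_A^2) = (k₁/k₂)·C_A^-1.5.
= (5.49×6.710^0.5) / (0.0563×6.710^2) = 14.22/2.535 = 5.61.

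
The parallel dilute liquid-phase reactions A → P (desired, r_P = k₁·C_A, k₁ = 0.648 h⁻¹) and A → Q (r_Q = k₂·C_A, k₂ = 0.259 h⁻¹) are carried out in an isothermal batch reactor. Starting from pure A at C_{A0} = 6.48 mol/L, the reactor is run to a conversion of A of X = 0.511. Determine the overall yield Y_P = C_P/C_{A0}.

0.365

C_A = C_{A0}(1−X) = 3.169 mol/L.
Both paths are first order in A, so the instantaneous fraction to P is constant: dC_P/d(−C_A) = k₁/(k₁+k₂) = 0.7144.
C_P = 0.7144·(C_{A0}−C_A) = 0.7144×3.311 = 2.37 mol/L.
Y_P = C_P/C_{A0} = 2.366/6.48 = 0.365.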